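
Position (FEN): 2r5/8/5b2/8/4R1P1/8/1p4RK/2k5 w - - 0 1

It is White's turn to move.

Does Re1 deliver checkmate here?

yes

After Re1: black king on c1; in check: yes, from the white rook on e1.
King squares — b1: attacked by Re1; d1: attacked by Re1; b2: own pawn; c2: attacked by Rg2; d2: attacked by Rg2.
Black has no legal moves → checkmate.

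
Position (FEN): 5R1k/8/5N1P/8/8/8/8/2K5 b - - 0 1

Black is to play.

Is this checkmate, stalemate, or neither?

Black to move; black king on h8.
In check: yes, from the white rook on f8.
King squares — g7: attacked by Ph6; h7: attacked by Nf6; g8: attacked by Nf6.
Legal moves for Black: none.
In check with no legal moves → checkmate.

checkmate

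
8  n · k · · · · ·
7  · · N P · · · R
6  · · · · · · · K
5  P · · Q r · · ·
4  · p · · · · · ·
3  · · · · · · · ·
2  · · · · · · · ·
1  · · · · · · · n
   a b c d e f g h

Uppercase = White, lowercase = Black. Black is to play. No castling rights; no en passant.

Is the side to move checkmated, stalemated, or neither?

Black to move; black king on c8.
In check: yes, from the white pawn on d7.
Legal moves for Black: Kd8, Kb8, Kxc7.
Black is in check but has 3 legal moves → neither.

neither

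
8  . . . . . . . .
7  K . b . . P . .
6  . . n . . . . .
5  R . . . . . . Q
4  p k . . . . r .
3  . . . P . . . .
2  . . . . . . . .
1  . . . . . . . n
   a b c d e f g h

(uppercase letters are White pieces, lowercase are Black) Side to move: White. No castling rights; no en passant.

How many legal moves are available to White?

3

White to move; king on a7.
In check: yes, from the black knight on c6.
Legal moves: Ka8, Kb7, Ka6.
Count: 3.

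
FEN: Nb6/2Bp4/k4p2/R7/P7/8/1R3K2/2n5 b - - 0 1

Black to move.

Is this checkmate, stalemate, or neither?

Black to move; black king on a6.
In check: yes, from the white rook on a5.
King squares — a5: attacked by Bc7; b5: attacked by Rb2; b6: attacked by Rb2; a7: attacked by Ra5; b7: attacked by Rb2.
Legal moves for Black: none.
In check with no legal moves → checkmate.

checkmate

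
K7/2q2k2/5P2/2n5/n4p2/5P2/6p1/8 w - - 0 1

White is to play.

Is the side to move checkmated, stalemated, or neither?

White to move; white king on a8.
In check: no.
King squares — a7: attacked by Qc7; b7: attacked by Nc5; b8: attacked by Qc7.
Legal moves for White: none.
Not in check and no legal moves → stalemate.

stalemate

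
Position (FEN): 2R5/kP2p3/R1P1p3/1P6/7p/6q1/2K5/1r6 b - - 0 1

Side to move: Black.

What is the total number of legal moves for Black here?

0

Black to move; king on a7.
In check: yes, from the white rook on a6.
Legal moves: none.
Count: 0.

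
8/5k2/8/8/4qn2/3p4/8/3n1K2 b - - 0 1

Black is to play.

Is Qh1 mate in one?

yes

After Qh1: white king on f1; in check: yes, from the black queen on h1.
King squares — e1: attacked by Qh1; g1: attacked by Qh1; e2: attacked by Pd3; f2: attacked by Nd1; g2: attacked by Qh1.
White has no legal moves → checkmate.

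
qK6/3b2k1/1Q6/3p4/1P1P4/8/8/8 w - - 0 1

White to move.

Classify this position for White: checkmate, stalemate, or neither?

White to move; white king on b8.
In check: yes, from the black queen on a8.
Legal moves for White: Kxa8, Kc7.
White is in check but has 2 legal moves → neither.

neither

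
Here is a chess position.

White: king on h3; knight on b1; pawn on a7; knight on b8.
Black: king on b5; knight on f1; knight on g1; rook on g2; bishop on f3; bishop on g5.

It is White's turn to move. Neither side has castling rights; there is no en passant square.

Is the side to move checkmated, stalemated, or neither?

checkmate

White to move; white king on h3.
In check: yes, from the black knight on g1.
King squares — g2: attacked by Bf3; h2: attacked by Nf1; g3: attacked by Nf1; g4: attacked by Rg2; h4: attacked by Bg5.
Legal moves for White: none.
In check with no legal moves → checkmate.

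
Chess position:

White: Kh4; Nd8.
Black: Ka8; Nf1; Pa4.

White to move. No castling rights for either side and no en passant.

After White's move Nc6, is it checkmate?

no

After Nc6: black king on a8; in check: no.
Black is not in check, so this cannot be checkmate.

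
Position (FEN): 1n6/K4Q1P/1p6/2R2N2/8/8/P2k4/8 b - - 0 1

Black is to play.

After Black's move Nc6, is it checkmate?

After Nc6: white king on a7; in check: yes, from the black knight on c6.
White has 5 legal replies: Ka8, Kb7, Kxb6, Ka6, Rxc6.
In check but a legal move exists → not checkmate.

no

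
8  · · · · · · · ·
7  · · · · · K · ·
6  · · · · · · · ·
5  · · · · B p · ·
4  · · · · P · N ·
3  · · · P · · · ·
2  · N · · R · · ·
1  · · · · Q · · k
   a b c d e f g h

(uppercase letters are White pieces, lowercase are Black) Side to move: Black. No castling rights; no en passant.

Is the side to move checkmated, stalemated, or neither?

Black to move; black king on h1.
In check: yes, from the white queen on e1.
King squares — g1: attacked by Qe1; g2: attacked by Re2; h2: attacked by Re2.
Legal moves for Black: none.
In check with no legal moves → checkmate.

checkmate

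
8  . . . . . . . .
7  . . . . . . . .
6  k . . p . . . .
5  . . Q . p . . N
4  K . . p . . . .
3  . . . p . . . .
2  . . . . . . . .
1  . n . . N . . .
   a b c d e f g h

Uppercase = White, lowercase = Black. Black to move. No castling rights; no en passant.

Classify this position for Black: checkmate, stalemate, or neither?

neither

Black to move; black king on a6.
In check: no.
Legal moves for Black: Kb7, Nc3+, Na3, Nd2, dxc5, d5, e4, d2.
Black has 8 legal moves and is not in check → neither.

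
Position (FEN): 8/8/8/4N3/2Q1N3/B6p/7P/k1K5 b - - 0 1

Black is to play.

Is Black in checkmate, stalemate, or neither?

stalemate

Black to move; black king on a1.
In check: no.
King squares — b1: attacked by Kc1; a2: attacked by Qc4; b2: attacked by Kc1.
Legal moves for Black: none.
Not in check and no legal moves → stalemate.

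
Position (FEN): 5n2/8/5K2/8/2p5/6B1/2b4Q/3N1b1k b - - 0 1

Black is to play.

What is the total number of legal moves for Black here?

0

Black to move; king on h1.
In check: yes, from the white queen on h2.
Legal moves: none.
Count: 0.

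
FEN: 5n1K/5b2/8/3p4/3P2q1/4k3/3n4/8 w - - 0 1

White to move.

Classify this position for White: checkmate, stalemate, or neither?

White to move; white king on h8.
In check: no.
King squares — g7: attacked by Qg4; h7: attacked by Nf8; g8: attacked by Qg4.
Legal moves for White: none.
Not in check and no legal moves → stalemate.

stalemate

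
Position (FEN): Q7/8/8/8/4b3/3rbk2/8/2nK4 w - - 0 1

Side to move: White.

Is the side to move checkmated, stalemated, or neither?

neither

White to move; white king on d1.
In check: yes, from the black rook on d3.
King squares — c1: attacked by Be3; e1: available; c2: available; d2: attacked by Rd3; e2: attacked by Nc1.
Legal moves for White: Kc2, Ke1.
White is in check but has 2 legal moves → neither.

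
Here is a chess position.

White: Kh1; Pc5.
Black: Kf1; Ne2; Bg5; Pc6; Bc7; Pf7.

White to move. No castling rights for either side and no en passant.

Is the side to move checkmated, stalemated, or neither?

White to move; white king on h1.
In check: no.
King squares — g1: attacked by Kf1; g2: attacked by Kf1; h2: attacked by Bc7.
Legal moves for White: none.
Not in check and no legal moves → stalemate.

stalemate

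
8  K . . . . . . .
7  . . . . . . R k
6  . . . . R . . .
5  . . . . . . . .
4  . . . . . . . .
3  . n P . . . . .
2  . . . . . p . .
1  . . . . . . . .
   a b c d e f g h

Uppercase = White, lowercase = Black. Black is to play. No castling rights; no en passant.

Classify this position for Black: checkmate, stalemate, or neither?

neither

Black to move; black king on h7.
In check: yes, from the white rook on g7.
Legal moves for Black: Kh8, Kxg7.
Black is in check but has 2 legal moves → neither.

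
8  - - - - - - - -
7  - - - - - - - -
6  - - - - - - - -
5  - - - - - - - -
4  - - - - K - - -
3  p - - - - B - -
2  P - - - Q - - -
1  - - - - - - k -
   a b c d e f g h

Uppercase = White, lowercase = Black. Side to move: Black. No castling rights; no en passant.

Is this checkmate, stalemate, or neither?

Black to move; black king on g1.
In check: no.
King squares — f1: attacked by Qe2; h1: attacked by Bf3; f2: attacked by Qe2; g2: attacked by Qe2; h2: attacked by Qe2.
Legal moves for Black: none.
Not in check and no legal moves → stalemate.

stalemate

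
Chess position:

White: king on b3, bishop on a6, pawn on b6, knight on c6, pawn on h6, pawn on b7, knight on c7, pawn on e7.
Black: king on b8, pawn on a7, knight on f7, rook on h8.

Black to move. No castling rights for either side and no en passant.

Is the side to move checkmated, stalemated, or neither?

Black to move; black king on b8.
In check: yes, from the white knight on c6.
King squares — a7: own pawn; b7: attacked by Ba6; c7: attacked by Pb6; a8: attacked by Pb7; c8: attacked by Pb7.
Legal moves for Black: none.
In check with no legal moves → checkmate.

checkmate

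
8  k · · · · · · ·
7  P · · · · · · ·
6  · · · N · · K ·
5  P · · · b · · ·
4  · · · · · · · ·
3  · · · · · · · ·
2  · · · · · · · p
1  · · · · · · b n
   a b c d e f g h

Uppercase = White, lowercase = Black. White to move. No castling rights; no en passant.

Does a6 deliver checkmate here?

no

After a6: black king on a8; in check: no.
Black is not in check, so this cannot be checkmate.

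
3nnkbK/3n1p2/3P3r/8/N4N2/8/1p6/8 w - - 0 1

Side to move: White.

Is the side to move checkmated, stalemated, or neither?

checkmate

White to move; white king on h8.
In check: yes, from the black rook on h6.
King squares — g7: attacked by Ne8; h7: attacked by Rh6; g8: attacked by Kf8.
Legal moves for White: none.
In check with no legal moves → checkmate.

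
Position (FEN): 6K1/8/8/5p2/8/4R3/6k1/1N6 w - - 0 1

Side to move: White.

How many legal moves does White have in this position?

22

White to move; king on g8.
In check: no.
Legal moves: Kh8, Kf8, Kh7, Kg7, Kf7, Re8, Re7, Re6, Re5, Re4, Rh3, Rg3+, Rf3, Rd3, Rc3, Rb3, Ra3, Re2+, Re1, Nc3, Na3, Nd2.
Count: 22.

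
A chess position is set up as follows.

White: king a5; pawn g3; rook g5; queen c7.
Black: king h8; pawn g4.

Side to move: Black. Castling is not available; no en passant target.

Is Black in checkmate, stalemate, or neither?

Black to move; black king on h8.
In check: no.
King squares — g7: attacked by Rg5; h7: attacked by Qc7; g8: attacked by Rg5.
Legal moves for Black: none.
Not in check and no legal moves → stalemate.

stalemate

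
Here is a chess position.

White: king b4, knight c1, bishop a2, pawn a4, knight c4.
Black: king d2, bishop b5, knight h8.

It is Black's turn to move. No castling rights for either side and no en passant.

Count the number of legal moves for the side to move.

Black to move; king on d2.
In check: yes, from the white knight on c4.
Legal moves: Kc2, Ke1, Kd1, Kxc1, Bxc4.
Count: 5.

5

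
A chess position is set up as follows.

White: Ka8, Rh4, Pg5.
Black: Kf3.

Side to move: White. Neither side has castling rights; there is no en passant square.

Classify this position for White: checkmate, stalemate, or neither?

neither

White to move; white king on a8.
In check: no.
Legal moves for White: Kb8, Kb7, Ka7, Rh8, Rh7, Rh6, Rh5, Rg4, Rf4+, Re4, Rd4, Rc4, Rb4, Ra4, Rh3+, Rh2, Rh1, g6.
White has 18 legal moves and is not in check → neither.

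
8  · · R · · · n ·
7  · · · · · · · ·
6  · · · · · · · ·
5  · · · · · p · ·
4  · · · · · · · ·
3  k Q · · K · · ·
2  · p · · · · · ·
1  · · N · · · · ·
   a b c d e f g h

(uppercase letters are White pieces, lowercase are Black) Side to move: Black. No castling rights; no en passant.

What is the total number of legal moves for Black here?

Black to move; king on a3.
In check: yes, from the white queen on b3.
Legal moves: none.
Count: 0.

0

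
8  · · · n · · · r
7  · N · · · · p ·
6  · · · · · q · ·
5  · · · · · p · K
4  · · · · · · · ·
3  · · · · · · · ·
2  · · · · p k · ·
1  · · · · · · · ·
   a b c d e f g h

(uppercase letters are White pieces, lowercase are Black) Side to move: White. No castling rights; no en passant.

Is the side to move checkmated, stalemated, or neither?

checkmate

White to move; white king on h5.
In check: yes, from the black rook on h8.
King squares — g4: attacked by Pf5; h4: attacked by Qf6; g5: attacked by Qf6; g6: attacked by Qf6; h6: attacked by Qf6.
Legal moves for White: none.
In check with no legal moves → checkmate.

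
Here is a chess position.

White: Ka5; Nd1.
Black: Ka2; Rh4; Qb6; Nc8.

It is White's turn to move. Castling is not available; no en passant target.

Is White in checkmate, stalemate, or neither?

checkmate

White to move; white king on a5.
In check: yes, from the black queen on b6.
King squares — a4: attacked by Rh4; b4: attacked by Rh4; b5: attacked by Qb6; a6: attacked by Qb6; b6: attacked by Nc8.
Legal moves for White: none.
In check with no legal moves → checkmate.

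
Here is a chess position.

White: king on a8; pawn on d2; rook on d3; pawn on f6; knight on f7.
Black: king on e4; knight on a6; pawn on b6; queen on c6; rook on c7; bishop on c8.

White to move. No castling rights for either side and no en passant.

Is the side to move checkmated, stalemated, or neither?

checkmate

White to move; white king on a8.
In check: yes, from the black queen on c6.
King squares — a7: attacked by Rc7; b7: attacked by Qc6; b8: attacked by Na6.
Legal moves for White: none.
In check with no legal moves → checkmate.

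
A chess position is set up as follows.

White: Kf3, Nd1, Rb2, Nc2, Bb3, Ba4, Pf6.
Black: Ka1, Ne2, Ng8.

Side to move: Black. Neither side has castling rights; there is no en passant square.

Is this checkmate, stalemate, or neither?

Black to move; black king on a1.
In check: yes, from the white knight on c2.
King squares — b1: attacked by Rb2; a2: attacked by Rb2; b2: attacked by Nd1.
Legal moves for Black: none.
In check with no legal moves → checkmate.

checkmate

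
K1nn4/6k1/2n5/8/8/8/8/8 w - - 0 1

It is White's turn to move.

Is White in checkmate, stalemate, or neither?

stalemate

White to move; white king on a8.
In check: no.
King squares — a7: attacked by Nc6; b7: attacked by Nd8; b8: attacked by Nc6.
Legal moves for White: none.
Not in check and no legal moves → stalemate.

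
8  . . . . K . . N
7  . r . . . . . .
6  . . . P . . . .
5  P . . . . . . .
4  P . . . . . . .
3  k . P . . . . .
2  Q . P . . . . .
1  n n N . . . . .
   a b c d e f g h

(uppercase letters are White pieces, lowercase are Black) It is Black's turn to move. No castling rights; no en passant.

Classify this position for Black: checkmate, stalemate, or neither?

Black to move; black king on a3.
In check: yes, from the white queen on a2.
King squares — a2: attacked by Nc1; b2: attacked by Qa2; b3: attacked by Nc1; a4: attacked by Qa2; b4: attacked by Pc3.
Legal moves for Black: none.
In check with no legal moves → checkmate.

checkmate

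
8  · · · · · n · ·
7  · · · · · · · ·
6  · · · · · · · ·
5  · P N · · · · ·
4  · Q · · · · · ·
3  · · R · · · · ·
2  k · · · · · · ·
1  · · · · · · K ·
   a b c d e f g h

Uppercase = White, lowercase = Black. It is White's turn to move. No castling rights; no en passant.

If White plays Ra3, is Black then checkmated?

yes

After Ra3: black king on a2; in check: yes, from the white rook on a3.
King squares — a1: attacked by Ra3; b1: attacked by Qb4; b2: attacked by Qb4; a3: attacked by Qb4; b3: attacked by Ra3.
Black has no legal moves → checkmate.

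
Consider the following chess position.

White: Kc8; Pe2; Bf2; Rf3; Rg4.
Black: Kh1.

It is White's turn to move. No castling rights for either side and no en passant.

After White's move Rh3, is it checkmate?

After Rh3: black king on h1; in check: yes, from the white rook on h3.
King squares — g1: attacked by Bf2; g2: attacked by Rg4; h2: attacked by Rh3.
Black has no legal moves → checkmate.

yes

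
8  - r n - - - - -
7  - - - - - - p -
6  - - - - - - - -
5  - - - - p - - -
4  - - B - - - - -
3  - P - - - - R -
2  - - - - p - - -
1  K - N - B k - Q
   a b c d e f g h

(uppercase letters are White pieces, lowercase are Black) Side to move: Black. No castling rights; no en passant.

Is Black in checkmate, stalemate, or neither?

checkmate

Black to move; black king on f1.
In check: yes, from the white queen on h1.
King squares — e1: attacked by Qh1; g1: attacked by Qh1; e2: own pawn; f2: attacked by Be1; g2: attacked by Qh1.
Legal moves for Black: none.
In check with no legal moves → checkmate.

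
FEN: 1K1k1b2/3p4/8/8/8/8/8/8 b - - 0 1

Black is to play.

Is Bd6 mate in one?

After Bd6: white king on b8; in check: yes, from the black bishop on d6.
White has 3 legal replies: Ka8, Kb7, Ka7.
In check but a legal move exists → not checkmate.

no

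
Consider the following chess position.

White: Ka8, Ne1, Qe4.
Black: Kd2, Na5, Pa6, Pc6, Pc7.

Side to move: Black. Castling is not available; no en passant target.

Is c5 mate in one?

After c5: white king on a8; in check: no.
White is not in check, so this cannot be checkmate.

no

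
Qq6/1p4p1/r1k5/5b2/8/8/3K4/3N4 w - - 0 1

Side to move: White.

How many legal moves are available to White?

White to move; king on d2.
In check: no.
Legal moves: Qxb8, Qxb7+, Qa7, Qxa6+, Ke3, Kc3, Ke2, Ke1, Kc1, Ne3, Nc3, Nf2, Nb2.
Count: 13.

13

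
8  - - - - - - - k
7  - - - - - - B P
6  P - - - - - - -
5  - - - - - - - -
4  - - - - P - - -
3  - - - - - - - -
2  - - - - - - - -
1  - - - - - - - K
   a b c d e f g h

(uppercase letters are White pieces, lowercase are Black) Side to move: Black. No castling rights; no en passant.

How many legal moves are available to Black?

Black to move; king on h8.
In check: yes, from the white bishop on g7.
Legal moves: Kxh7, Kxg7.
Count: 2.

2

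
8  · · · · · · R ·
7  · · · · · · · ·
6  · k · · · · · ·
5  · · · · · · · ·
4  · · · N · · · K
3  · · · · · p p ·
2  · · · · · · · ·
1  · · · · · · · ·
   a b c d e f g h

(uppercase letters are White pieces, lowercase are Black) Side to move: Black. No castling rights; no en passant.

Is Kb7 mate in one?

no

After Kb7: white king on h4; in check: no.
White is not in check, so this cannot be checkmate.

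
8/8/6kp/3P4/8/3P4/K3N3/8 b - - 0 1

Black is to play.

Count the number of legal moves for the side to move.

8

Black to move; king on g6.
In check: no.
Legal moves: Kh7, Kg7, Kf7, Kf6, Kh5, Kg5, Kf5, h5.
Count: 8.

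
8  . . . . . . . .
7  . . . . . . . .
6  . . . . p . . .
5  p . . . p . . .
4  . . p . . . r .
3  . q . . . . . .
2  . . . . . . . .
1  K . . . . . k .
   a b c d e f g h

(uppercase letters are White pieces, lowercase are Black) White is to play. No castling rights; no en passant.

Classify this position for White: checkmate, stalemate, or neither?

stalemate

White to move; white king on a1.
In check: no.
King squares — b1: attacked by Qb3; a2: attacked by Qb3; b2: attacked by Qb3.
Legal moves for White: none.
Not in check and no legal moves → stalemate.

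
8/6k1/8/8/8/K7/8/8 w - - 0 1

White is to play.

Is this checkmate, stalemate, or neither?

White to move; white king on a3.
In check: no.
Legal moves for White: Kb4, Ka4, Kb3, Kb2, Ka2.
White has 5 legal moves and is not in check → neither.

neither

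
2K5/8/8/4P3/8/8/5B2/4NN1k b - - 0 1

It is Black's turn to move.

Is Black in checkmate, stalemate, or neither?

Black to move; black king on h1.
In check: no.
King squares — g1: attacked by Bf2; g2: attacked by Ne1; h2: attacked by Nf1.
Legal moves for Black: none.
Not in check and no legal moves → stalemate.

stalemate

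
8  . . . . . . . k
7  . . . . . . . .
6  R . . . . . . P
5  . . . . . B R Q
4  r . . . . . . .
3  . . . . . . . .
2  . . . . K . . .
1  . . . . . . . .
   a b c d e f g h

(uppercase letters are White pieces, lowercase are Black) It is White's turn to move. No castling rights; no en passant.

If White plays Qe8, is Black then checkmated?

After Qe8: black king on h8; in check: yes, from the white queen on e8.
King squares — g7: attacked by Rg5; h7: attacked by Bf5; g8: attacked by Rg5.
Black has no legal moves → checkmate.

yes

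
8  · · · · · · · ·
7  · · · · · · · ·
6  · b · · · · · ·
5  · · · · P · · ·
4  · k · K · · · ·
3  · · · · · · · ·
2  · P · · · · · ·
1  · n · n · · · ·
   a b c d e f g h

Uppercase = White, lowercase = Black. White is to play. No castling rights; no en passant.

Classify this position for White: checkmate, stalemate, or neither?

White to move; white king on d4.
In check: yes, from the black bishop on b6.
King squares — c3: attacked by Nb1; d3: available; e3: attacked by Nd1; c4: attacked by Kb4; e4: available; c5: attacked by Kb4; d5: available; e5: own pawn.
Legal moves for White: Kd5, Ke4, Kd3.
White is in check but has 3 legal moves → neither.

neither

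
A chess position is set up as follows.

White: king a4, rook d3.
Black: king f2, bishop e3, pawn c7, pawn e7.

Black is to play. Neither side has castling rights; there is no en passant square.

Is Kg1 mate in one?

After Kg1: white king on a4; in check: no.
White is not in check, so this cannot be checkmate.

no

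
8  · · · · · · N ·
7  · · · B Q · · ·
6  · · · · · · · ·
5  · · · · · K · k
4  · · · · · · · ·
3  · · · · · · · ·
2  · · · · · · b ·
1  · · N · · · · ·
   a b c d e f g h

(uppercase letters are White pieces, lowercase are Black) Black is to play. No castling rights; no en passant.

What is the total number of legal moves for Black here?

Black to move; king on h5.
In check: no.
Legal moves: Ba8, Bb7, Bc6, Bd5, Be4+, Bh3+, Bf3, Bh1, Bf1.
Count: 9.

9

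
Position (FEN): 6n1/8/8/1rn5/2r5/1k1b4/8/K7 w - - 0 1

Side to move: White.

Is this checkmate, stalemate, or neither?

White to move; white king on a1.
In check: no.
King squares — b1: attacked by Bd3; a2: attacked by Kb3; b2: attacked by Kb3.
Legal moves for White: none.
Not in check and no legal moves → stalemate.

stalemate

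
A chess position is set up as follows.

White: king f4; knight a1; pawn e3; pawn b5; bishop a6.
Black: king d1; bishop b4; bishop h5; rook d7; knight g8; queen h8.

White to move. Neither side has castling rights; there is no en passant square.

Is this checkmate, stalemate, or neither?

White to move; white king on f4.
In check: no.
Legal moves for White: Bc8, Bb7, Kg5, Kf5, Ke4, Kg3, Nb3, Nc2, b6, e4.
White has 10 legal moves and is not in check → neither.

neither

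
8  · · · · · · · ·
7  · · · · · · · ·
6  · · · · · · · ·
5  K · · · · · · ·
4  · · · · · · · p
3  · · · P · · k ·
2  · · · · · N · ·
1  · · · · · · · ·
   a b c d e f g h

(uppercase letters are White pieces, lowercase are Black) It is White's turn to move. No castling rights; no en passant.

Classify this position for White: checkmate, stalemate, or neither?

White to move; white king on a5.
In check: no.
Legal moves for White: Kb6, Ka6, Kb5, Kb4, Ka4, Ng4, Ne4+, Nh3, Nh1+, Nd1, d4.
White has 11 legal moves and is not in check → neither.

neither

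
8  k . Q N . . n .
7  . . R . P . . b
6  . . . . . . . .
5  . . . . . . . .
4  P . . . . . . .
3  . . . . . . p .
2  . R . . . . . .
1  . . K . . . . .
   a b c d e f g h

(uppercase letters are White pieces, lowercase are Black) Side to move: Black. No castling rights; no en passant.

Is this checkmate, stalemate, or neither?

Black to move; black king on a8.
In check: yes, from the white queen on c8.
King squares — a7: attacked by Rc7; b7: attacked by Rb2; b8: attacked by Rb2.
Legal moves for Black: none.
In check with no legal moves → checkmate.

checkmate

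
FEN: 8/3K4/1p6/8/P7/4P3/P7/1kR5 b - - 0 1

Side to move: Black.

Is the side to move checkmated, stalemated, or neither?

neither

Black to move; black king on b1.
In check: yes, from the white rook on c1.
King squares — a1: attacked by Rc1; c1: available; a2: available; b2: available; c2: attacked by Rc1.
Legal moves for Black: Kb2, Kxa2, Kxc1.
Black is in check but has 3 legal moves → neither.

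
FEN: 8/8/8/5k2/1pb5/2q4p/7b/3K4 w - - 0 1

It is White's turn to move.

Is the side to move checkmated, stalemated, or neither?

stalemate

White to move; white king on d1.
In check: no.
King squares — c1: attacked by Qc3; e1: attacked by Qc3; c2: attacked by Qc3; d2: attacked by Qc3; e2: attacked by Bc4.
Legal moves for White: none.
Not in check and no legal moves → stalemate.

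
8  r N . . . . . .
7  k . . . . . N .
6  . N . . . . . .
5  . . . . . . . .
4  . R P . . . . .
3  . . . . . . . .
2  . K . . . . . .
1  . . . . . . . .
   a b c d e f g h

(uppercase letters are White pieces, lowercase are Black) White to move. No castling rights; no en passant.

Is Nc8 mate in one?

yes

After Nc8: black king on a7; in check: yes, from the white knight on c8.
King squares — a6: attacked by Nb8; b6: attacked by Rb4; b7: attacked by Rb4; a8: own rook; b8: attacked by Rb4.
Black has no legal moves → checkmate.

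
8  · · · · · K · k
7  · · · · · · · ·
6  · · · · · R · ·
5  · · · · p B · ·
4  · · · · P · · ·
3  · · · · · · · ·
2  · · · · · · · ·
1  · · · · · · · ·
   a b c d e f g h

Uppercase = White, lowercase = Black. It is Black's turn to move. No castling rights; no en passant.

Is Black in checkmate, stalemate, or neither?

stalemate

Black to move; black king on h8.
In check: no.
King squares — g7: attacked by Kf8; h7: attacked by Bf5; g8: attacked by Kf8.
Legal moves for Black: none.
Not in check and no legal moves → stalemate.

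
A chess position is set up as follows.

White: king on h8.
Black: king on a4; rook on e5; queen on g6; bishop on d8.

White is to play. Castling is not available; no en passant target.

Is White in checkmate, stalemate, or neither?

White to move; white king on h8.
In check: no.
King squares — g7: attacked by Qg6; h7: attacked by Qg6; g8: attacked by Qg6.
Legal moves for White: none.
Not in check and no legal moves → stalemate.

stalemate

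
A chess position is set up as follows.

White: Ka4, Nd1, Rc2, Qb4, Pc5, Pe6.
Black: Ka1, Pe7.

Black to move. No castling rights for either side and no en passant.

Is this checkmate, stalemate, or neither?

Black to move; black king on a1.
In check: no.
King squares — b1: attacked by Qb4; a2: attacked by Rc2; b2: attacked by Nd1.
Legal moves for Black: none.
Not in check and no legal moves → stalemate.

stalemate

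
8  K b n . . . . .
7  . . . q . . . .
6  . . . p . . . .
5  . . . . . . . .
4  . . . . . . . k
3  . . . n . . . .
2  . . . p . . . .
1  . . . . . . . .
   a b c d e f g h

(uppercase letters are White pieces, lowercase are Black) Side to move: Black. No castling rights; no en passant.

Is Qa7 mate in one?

After Qa7: white king on a8; in check: yes, from the black queen on a7.
King squares — a7: attacked by Bb8; b7: attacked by Qa7; b8: attacked by Qa7.
White has no legal moves → checkmate.

yes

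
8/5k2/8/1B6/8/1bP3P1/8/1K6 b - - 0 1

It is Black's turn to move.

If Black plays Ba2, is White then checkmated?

After Ba2: white king on b1; in check: yes, from the black bishop on a2.
White has 5 legal replies: Kc2, Kb2, Kxa2, Kc1, Ka1.
In check but a legal move exists → not checkmate.

no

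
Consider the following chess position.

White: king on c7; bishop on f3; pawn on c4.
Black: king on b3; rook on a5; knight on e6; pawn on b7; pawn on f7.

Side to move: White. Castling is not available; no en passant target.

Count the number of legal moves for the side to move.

6

White to move; king on c7.
In check: yes, from the black knight on e6.
Legal moves: Kc8, Kb8, Kd7, Kxb7, Kd6, Kb6.
Count: 6.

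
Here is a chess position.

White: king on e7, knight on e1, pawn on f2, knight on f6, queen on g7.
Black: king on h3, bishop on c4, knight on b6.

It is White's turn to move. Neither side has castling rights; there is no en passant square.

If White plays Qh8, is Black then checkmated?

yes

After Qh8: black king on h3; in check: yes, from the white queen on h8.
King squares — g2: attacked by Ne1; h2: attacked by Qh8; g3: attacked by Pf2; g4: attacked by Nf6; h4: attacked by Qh8.
Black has no legal moves → checkmate.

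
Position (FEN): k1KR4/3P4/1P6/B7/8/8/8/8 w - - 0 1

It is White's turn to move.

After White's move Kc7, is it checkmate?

yes

After Kc7: black king on a8; in check: yes, from the white rook on d8.
King squares — a7: attacked by Pb6; b7: attacked by Kc7; b8: attacked by Kc7.
Black has no legal moves → checkmate.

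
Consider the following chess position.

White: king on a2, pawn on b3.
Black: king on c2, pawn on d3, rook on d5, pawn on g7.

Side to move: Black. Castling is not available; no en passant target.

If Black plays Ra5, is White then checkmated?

After Ra5: white king on a2; in check: yes, from the black rook on a5.
King squares — a1: attacked by Ra5; b1: attacked by Kc2; b2: attacked by Kc2; a3: attacked by Ra5; b3: own pawn.
White has no legal moves → checkmate.

yes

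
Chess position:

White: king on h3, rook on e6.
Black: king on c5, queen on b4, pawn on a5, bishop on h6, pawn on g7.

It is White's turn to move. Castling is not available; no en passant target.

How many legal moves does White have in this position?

White to move; king on h3.
In check: no.
Legal moves: Re8, Re7, Rxh6, Rg6, Rf6, Rd6, Rc6+, Rb6, Ra6, Re5+, Re4, Re3, Re2, Re1, Kg3, Kh2, Kg2.
Count: 17.

17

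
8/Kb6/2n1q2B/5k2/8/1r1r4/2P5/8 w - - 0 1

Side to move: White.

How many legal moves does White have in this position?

0

White to move; king on a7.
In check: yes, from the black knight on c6.
Legal moves: none.
Count: 0.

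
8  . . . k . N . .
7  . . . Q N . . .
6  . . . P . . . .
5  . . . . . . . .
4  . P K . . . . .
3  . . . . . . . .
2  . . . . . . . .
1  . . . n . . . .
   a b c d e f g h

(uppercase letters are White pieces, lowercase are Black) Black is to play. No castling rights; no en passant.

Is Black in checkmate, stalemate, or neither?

Black to move; black king on d8.
In check: yes, from the white queen on d7.
King squares — c7: attacked by Pd6; d7: attacked by Nf8; e7: attacked by Pd6; c8: attacked by Qd7; e8: attacked by Qd7.
Legal moves for Black: none.
In check with no legal moves → checkmate.

checkmate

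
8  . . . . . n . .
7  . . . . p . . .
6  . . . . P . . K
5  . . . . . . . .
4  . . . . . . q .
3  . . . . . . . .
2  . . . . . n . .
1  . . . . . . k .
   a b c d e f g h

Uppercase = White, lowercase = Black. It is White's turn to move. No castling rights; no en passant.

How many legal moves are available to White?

White to move; king on h6.
In check: no.
Legal moves: none.
Count: 0.

0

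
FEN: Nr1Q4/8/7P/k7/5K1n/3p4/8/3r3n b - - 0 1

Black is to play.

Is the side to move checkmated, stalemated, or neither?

Black to move; black king on a5.
In check: yes, from the white queen on d8.
Legal moves for Black: Ka6, Kb5, Kb4, Ka4, Rxd8, Rb6.
Black is in check but has 6 legal moves → neither.

neither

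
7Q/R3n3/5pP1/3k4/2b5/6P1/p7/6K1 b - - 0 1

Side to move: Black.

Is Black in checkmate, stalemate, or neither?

Black to move; black king on d5.
In check: no.
Legal moves for Black include: Ng8, Nc8, Nxg6, Nc6, Nf5, Ke6, Kd6, Kc6, Ke5, Kc5, Ke4, Kd4, Ba6, Bb5, Bd3, Bb3, Be2, Bf1, ... (list truncated; more exist).
Black has legal moves and is not in check → neither.

neither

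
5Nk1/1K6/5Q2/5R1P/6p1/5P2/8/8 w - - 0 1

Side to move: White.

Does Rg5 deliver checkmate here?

After Rg5: black king on g8; in check: yes, from the white rook on g5.
King squares — f7: attacked by Qf6; g7: attacked by Rg5; h7: attacked by Nf8; f8: attacked by Qf6; h8: attacked by Qf6.
Black has no legal moves → checkmate.

yes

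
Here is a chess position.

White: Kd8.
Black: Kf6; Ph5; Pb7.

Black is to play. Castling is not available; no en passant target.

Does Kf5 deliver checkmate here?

no

After Kf5: white king on d8; in check: no.
White is not in check, so this cannot be checkmate.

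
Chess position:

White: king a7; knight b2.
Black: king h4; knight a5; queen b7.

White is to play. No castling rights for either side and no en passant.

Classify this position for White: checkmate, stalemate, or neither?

White to move; white king on a7.
In check: yes, from the black queen on b7.
King squares — a6: attacked by Qb7; b6: attacked by Qb7; b7: attacked by Na5; a8: attacked by Qb7; b8: attacked by Qb7.
Legal moves for White: none.
In check with no legal moves → checkmate.

checkmate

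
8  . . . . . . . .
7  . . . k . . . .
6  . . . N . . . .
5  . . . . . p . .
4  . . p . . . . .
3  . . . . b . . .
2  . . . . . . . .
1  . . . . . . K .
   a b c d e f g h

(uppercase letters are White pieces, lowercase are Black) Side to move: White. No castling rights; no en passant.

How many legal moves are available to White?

4

White to move; king on g1.
In check: yes, from the black bishop on e3.
Legal moves: Kh2, Kg2, Kh1, Kf1.
Count: 4.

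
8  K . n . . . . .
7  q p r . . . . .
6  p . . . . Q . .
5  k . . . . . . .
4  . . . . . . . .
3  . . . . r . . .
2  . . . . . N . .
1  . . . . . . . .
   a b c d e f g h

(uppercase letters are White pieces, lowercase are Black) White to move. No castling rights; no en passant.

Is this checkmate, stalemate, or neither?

White to move; white king on a8.
In check: yes, from the black queen on a7.
King squares — a7: attacked by Nc8; b7: attacked by Qa7; b8: attacked by Qa7.
Legal moves for White: none.
In check with no legal moves → checkmate.

checkmate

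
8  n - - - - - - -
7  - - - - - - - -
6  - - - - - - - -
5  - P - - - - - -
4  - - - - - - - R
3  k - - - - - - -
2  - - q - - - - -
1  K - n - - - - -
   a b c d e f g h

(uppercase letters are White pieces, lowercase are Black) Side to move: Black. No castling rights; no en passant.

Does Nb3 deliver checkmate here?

After Nb3: white king on a1; in check: yes, from the black knight on b3.
King squares — b1: attacked by Qc2; a2: attacked by Qc2; b2: attacked by Qc2.
White has no legal moves → checkmate.

yes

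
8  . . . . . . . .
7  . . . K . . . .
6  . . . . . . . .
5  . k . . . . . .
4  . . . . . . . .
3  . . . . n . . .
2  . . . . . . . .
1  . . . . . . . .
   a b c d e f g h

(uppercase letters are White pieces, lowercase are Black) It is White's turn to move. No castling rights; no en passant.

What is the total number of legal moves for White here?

White to move; king on d7.
In check: no.
Legal moves: Ke8, Kd8, Kc8, Ke7, Kc7, Ke6, Kd6.
Count: 7.

7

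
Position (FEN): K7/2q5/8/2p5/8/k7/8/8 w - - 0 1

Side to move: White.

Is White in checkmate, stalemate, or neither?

stalemate

White to move; white king on a8.
In check: no.
King squares — a7: attacked by Qc7; b7: attacked by Qc7; b8: attacked by Qc7.
Legal moves for White: none.
Not in check and no legal moves → stalemate.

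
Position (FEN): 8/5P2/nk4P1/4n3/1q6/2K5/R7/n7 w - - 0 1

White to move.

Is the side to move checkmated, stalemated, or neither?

White to move; white king on c3.
In check: yes, from the black queen on b4.
King squares — b2: attacked by Qb4; c2: attacked by Na1; d2: attacked by Qb4; b3: attacked by Na1; d3: attacked by Ne5; b4: attacked by Na6; c4: attacked by Qb4; d4: attacked by Qb4.
Legal moves for White: none.
In check with no legal moves → checkmate.

checkmate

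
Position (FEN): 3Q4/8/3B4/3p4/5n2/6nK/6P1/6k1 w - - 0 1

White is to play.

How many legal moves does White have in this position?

4

White to move; king on h3.
In check: yes, from the black knight on f4.
Legal moves: Kh4, Kg4, Kxg3, Bxf4.
Count: 4.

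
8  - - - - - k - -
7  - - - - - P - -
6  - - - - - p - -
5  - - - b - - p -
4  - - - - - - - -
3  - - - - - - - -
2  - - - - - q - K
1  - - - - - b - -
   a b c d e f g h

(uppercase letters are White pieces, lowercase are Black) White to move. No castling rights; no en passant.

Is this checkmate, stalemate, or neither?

checkmate

White to move; white king on h2.
In check: yes, from the black queen on f2.
King squares — g1: attacked by Qf2; h1: attacked by Bd5; g2: attacked by Bf1; g3: attacked by Qf2; h3: attacked by Bf1.
Legal moves for White: none.
In check with no legal moves → checkmate.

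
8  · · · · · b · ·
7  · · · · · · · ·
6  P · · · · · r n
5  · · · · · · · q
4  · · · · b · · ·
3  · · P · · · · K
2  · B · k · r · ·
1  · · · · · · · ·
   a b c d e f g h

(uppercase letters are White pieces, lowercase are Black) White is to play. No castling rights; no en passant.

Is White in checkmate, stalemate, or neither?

White to move; white king on h3.
In check: yes, from the black queen on h5.
King squares — g2: attacked by Rf2; h2: attacked by Rf2; g3: attacked by Rg6; g4: attacked by Qh5; h4: attacked by Qh5.
Legal moves for White: none.
In check with no legal moves → checkmate.

checkmate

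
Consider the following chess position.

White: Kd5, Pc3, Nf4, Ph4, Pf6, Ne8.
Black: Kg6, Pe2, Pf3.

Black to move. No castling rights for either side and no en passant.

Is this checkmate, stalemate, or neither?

neither

Black to move; black king on g6.
In check: yes, from the white knight on f4.
King squares — f5: available; g5: attacked by Ph4; h5: attacked by Nf4; f6: attacked by Ne8; h6: available; f7: available; g7: attacked by Pf6; h7: available.
Legal moves for Black: Kh7, Kf7, Kh6, Kf5.
Black is in check but has 4 legal moves → neither.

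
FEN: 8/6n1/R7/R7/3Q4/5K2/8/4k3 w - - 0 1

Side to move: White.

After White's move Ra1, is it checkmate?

After Ra1: black king on e1; in check: yes, from the white rook on a1.
King squares — d1: attacked by Ra1; f1: attacked by Ra1; d2: attacked by Qd4; e2: attacked by Kf3; f2: attacked by Kf3.
Black has no legal moves → checkmate.

yes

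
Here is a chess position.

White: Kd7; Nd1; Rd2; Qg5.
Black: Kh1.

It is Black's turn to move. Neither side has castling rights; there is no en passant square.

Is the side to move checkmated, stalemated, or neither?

stalemate

Black to move; black king on h1.
In check: no.
King squares — g1: attacked by Qg5; g2: attacked by Rd2; h2: attacked by Rd2.
Legal moves for Black: none.
Not in check and no legal moves → stalemate.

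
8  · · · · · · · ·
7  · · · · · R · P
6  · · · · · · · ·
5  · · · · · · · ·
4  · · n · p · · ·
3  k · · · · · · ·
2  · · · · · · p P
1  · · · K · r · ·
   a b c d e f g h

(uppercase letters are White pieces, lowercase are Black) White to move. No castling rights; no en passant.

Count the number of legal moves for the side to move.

3

White to move; king on d1.
In check: yes, from the black rook on f1.
Legal moves: Ke2, Kc2, Rxf1.
Count: 3.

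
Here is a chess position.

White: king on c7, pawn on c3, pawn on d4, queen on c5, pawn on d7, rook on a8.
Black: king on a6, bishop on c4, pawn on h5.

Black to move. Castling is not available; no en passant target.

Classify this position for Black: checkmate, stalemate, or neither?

checkmate

Black to move; black king on a6.
In check: yes, from the white rook on a8.
King squares — a5: attacked by Qc5; b5: attacked by Qc5; b6: attacked by Qc5; a7: attacked by Qc5; b7: attacked by Kc7.
Legal moves for Black: none.
In check with no legal moves → checkmate.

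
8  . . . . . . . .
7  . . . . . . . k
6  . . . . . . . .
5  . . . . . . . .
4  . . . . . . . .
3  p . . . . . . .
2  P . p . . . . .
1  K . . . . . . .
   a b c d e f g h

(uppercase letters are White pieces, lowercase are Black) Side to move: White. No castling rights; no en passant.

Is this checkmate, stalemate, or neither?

White to move; white king on a1.
In check: no.
King squares — b1: attacked by Pc2; a2: own pawn; b2: attacked by Pa3.
Legal moves for White: none.
Not in check and no legal moves → stalemate.

stalemate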